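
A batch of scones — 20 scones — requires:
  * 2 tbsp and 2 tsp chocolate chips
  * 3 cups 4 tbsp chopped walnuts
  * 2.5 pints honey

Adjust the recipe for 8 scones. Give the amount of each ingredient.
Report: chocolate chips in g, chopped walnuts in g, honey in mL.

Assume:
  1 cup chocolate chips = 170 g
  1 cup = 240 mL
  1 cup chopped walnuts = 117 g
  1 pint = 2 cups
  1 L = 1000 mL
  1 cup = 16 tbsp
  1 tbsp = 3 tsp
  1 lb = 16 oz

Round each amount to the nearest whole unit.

chocolate chips: 11 g; chopped walnuts: 152 g; honey: 480 mL

Scaling factor: 8/20 = 2/5 = 0.4.
chocolate chips: (2 tbsp + 2 tsp = 8/3 tbsp) × 2/5 ÷ 16 tbsp/cup × 170 g/cup ≈ 11 g
chopped walnuts: (3 cup + 4 tbsp = 3.25 cup) × 2/5 × 117 g/cup ≈ 152 g
honey: 2.5 pint × 2/5 × 2 cup/pint × 240 mL/cup = 480 mL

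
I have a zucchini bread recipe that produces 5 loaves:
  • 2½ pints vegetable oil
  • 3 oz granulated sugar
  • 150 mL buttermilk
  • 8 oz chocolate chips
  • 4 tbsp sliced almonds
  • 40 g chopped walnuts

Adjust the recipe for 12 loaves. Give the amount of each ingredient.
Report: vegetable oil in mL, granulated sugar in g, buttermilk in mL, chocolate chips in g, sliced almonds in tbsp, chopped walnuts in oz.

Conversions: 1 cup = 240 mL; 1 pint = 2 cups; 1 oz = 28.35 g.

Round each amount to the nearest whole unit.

vegetable oil: 2880 mL; granulated sugar: 204 g; buttermilk: 360 mL; chocolate chips: 544 g; sliced almonds: 10 tbsp; chopped walnuts: 3 oz

Scaling factor: 12/5 = 2.4.
vegetable oil: 2.5 pint × 12/5 × 2 cup/pint × 240 mL/cup = 2880 mL
granulated sugar: 3 oz × 12/5 × 28.35 g/oz ≈ 204 g
buttermilk: 150 mL × 12/5 = 360 mL
chocolate chips: 8 oz × 12/5 × 28.35 g/oz ≈ 544 g
sliced almonds: 4 tbsp × 12/5 ≈ 10 tbsp
chopped walnuts: 40 g × 12/5 ÷ 28.35 g/oz ≈ 3 oz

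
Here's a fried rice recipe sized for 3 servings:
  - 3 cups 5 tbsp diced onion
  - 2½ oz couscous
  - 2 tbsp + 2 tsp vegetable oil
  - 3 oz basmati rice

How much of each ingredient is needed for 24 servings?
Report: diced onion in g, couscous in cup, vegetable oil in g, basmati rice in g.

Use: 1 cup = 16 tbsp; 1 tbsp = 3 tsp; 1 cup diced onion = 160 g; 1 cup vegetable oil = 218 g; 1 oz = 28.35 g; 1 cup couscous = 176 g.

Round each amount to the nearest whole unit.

Scaling factor: 24/3 = 8.
diced onion: (3 cup + 5 tbsp = 3.3125 cup) × 8 × 160 g/cup = 4240 g
couscous: 2.5 oz × 8 × 28.35 g/oz ÷ 176 g/cup ≈ 3 cup
vegetable oil: (2 tbsp + 2 tsp = 8/3 tbsp) × 8 ÷ 16 tbsp/cup × 218 g/cup ≈ 291 g
basmati rice: 3 oz × 8 × 28.35 g/oz ≈ 680 g

diced onion: 4240 g; couscous: 3 cup; vegetable oil: 291 g; basmati rice: 680 g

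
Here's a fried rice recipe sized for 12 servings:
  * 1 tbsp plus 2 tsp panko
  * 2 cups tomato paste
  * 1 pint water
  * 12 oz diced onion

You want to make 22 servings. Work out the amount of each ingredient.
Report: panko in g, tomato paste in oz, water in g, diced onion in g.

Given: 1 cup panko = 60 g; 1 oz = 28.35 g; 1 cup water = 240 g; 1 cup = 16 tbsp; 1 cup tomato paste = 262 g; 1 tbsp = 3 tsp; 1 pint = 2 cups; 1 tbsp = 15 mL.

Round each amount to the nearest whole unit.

Scaling factor: 22/12 = 11/6.
panko: (1 tbsp + 2 tsp = 5/3 tbsp) × 11/6 ÷ 16 tbsp/cup × 60 g/cup ≈ 11 g
tomato paste: 2 cup × 11/6 × 262 g/cup ÷ 28.35 g/oz ≈ 34 oz
water: 1 pint × 11/6 × 2 cup/pint × 240 g/cup = 880 g
diced onion: 12 oz × 11/6 × 28.35 g/oz ≈ 624 g

panko: 11 g; tomato paste: 34 oz; water: 880 g; diced onion: 624 g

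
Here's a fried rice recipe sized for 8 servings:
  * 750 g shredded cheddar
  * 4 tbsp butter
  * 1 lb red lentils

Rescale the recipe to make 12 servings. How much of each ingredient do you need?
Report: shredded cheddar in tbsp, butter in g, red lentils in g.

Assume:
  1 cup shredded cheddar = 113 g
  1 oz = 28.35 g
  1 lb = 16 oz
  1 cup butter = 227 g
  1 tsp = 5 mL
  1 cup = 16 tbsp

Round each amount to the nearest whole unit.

shredded cheddar: 159 tbsp; butter: 85 g; red lentils: 680 g

Scaling factor: 12/8 = 3/2 = 1.5.
shredded cheddar: 750 g × 3/2 ÷ 113 g/cup × 16 tbsp/cup ≈ 159 tbsp
butter: 4 tbsp × 3/2 ÷ 16 tbsp/cup × 227 g/cup ≈ 85 g
red lentils: 1 lb × 3/2 × 16 oz/lb × 28.35 g/oz ≈ 680 g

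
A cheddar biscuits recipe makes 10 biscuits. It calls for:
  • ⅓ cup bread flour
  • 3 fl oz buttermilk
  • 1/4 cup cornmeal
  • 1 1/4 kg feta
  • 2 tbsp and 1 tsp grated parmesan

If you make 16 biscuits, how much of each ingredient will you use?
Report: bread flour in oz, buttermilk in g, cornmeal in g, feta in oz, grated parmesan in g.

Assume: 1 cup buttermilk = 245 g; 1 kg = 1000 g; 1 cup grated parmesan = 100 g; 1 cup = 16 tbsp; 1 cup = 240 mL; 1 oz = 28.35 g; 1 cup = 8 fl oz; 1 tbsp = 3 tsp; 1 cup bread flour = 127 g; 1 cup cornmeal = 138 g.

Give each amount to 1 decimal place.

bread flour: 2.4 oz; buttermilk: 147.0 g; cornmeal: 55.2 g; feta: 70.5 oz; grated parmesan: 23.3 g

Scaling factor: 16/10 = 8/5 = 1.6.
bread flour: 1/3 cup × 8/5 × 127 g/cup ÷ 28.35 g/oz ≈ 2.4 oz
buttermilk: 3 fl oz × 8/5 ÷ 8 fl oz/cup × 245 g/cup = 147.0 g
cornmeal: 0.25 cup × 8/5 × 138 g/cup = 55.2 g
feta: 1.25 kg × 8/5 × 1000 g/kg ÷ 28.35 g/oz ≈ 70.5 oz
grated parmesan: (2 tbsp + 1 tsp = 7/3 tbsp) × 8/5 ÷ 16 tbsp/cup × 100 g/cup ≈ 23.3 g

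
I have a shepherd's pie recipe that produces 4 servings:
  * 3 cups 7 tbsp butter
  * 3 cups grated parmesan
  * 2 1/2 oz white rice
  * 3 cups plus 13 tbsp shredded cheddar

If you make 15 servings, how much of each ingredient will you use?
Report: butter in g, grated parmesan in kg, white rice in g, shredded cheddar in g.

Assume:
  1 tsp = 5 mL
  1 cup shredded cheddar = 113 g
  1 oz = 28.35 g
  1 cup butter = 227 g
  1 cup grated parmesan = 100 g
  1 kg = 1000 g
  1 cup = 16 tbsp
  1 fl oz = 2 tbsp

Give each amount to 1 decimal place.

Scaling factor: 15/4 = 3.75.
butter: (3 cup + 7 tbsp = 3.4375 cup) × 15/4 × 227 g/cup ≈ 2926.2 g
grated parmesan: 3 cup × 15/4 × 100 g/cup ÷ 1000 g/kg ≈ 1.1 kg
white rice: 2.5 oz × 15/4 × 28.35 g/oz ≈ 265.8 g
shredded cheddar: (3 cup + 13 tbsp = 3.8125 cup) × 15/4 × 113 g/cup ≈ 1615.5 g

butter: 2926.2 g; grated parmesan: 1.1 kg; white rice: 265.8 g; shredded cheddar: 1615.5 g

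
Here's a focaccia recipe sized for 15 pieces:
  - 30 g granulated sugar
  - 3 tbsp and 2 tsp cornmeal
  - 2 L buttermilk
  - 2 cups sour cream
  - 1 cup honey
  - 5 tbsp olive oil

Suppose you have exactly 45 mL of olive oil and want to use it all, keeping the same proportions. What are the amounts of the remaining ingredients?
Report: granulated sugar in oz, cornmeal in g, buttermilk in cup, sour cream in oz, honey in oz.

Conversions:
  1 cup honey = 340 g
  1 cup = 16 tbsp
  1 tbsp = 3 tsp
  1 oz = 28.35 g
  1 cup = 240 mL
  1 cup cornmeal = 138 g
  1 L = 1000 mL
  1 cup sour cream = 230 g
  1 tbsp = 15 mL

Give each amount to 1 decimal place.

The original recipe has 75 mL of olive oil, so the scaling factor is 45 ÷ 75 = 3/5 = 0.6.
granulated sugar: 30 g × 3/5 ÷ 28.35 g/oz ≈ 0.6 oz
cornmeal: (3 tbsp + 2 tsp = 11/3 tbsp) × 3/5 ÷ 16 tbsp/cup × 138 g/cup ≈ 19.0 g
buttermilk: 2 L × 3/5 × 1000 mL/L ÷ 240 mL/cup = 5.0 cup
sour cream: 2 cup × 3/5 × 230 g/cup ÷ 28.35 g/oz ≈ 9.7 oz
honey: 1 cup × 3/5 × 340 g/cup ÷ 28.35 g/oz ≈ 7.2 oz

granulated sugar: 0.6 oz; cornmeal: 19.0 g; buttermilk: 5.0 cup; sour cream: 9.7 oz; honey: 7.2 oz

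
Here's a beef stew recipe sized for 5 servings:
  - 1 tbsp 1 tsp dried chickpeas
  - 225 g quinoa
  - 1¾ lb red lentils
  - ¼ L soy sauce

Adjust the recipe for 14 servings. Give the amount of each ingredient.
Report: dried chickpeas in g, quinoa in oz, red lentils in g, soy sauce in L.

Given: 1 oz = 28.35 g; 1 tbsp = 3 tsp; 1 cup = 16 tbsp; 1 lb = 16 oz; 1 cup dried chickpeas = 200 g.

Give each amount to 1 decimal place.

Scaling factor: 14/5 = 2.8.
dried chickpeas: (1 tbsp + 1 tsp = 4/3 tbsp) × 14/5 ÷ 16 tbsp/cup × 200 g/cup ≈ 46.7 g
quinoa: 225 g × 14/5 ÷ 28.35 g/oz ≈ 22.2 oz
red lentils: 1.75 lb × 14/5 × 16 oz/lb × 28.35 g/oz ≈ 2222.6 g
soy sauce: 0.25 L × 14/5 = 0.7 L

dried chickpeas: 46.7 g; quinoa: 22.2 oz; red lentils: 2222.6 g; soy sauce: 0.7 L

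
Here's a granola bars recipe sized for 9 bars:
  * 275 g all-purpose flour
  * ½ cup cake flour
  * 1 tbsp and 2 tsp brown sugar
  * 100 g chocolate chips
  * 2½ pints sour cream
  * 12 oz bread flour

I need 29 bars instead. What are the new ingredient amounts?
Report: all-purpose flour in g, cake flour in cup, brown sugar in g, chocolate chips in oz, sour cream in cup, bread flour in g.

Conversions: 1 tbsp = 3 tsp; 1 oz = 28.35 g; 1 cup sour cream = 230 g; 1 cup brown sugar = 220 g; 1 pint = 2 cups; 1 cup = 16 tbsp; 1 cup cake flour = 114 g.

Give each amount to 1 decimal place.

all-purpose flour: 886.1 g; cake flour: 1.6 cup; brown sugar: 73.8 g; chocolate chips: 11.4 oz; sour cream: 16.1 cup; bread flour: 1096.2 g

Scaling factor: 29/9.
all-purpose flour: 275 g × 29/9 ≈ 886.1 g
cake flour: 0.5 cup × 29/9 ≈ 1.6 cup
brown sugar: (1 tbsp + 2 tsp = 5/3 tbsp) × 29/9 ÷ 16 tbsp/cup × 220 g/cup ≈ 73.8 g
chocolate chips: 100 g × 29/9 ÷ 28.35 g/oz ≈ 11.4 oz
sour cream: 2.5 pint × 29/9 × 2 cup/pint ≈ 16.1 cup
bread flour: 12 oz × 29/9 × 28.35 g/oz = 1096.2 g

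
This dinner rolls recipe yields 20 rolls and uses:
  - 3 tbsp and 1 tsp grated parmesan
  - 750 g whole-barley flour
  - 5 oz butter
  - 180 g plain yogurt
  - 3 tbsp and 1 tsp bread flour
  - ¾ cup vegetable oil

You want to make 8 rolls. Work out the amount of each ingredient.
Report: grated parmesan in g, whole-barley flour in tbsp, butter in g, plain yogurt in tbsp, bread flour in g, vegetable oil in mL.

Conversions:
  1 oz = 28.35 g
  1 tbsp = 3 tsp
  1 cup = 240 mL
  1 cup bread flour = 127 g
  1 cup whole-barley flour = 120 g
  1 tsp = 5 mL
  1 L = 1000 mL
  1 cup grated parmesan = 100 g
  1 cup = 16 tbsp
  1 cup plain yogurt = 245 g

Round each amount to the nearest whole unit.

Scaling factor: 8/20 = 2/5 = 0.4.
grated parmesan: (3 tbsp + 1 tsp = 10/3 tbsp) × 2/5 ÷ 16 tbsp/cup × 100 g/cup ≈ 8 g
whole-barley flour: 750 g × 2/5 ÷ 120 g/cup × 16 tbsp/cup = 40 tbsp
butter: 5 oz × 2/5 × 28.35 g/oz ≈ 57 g
plain yogurt: 180 g × 2/5 ÷ 245 g/cup × 16 tbsp/cup ≈ 5 tbsp
bread flour: (3 tbsp + 1 tsp = 10/3 tbsp) × 2/5 ÷ 16 tbsp/cup × 127 g/cup ≈ 11 g
vegetable oil: 0.75 cup × 2/5 × 240 mL/cup = 72 mL

grated parmesan: 8 g; whole-barley flour: 40 tbsp; butter: 57 g; plain yogurt: 5 tbsp; bread flour: 11 g; vegetable oil: 72 mL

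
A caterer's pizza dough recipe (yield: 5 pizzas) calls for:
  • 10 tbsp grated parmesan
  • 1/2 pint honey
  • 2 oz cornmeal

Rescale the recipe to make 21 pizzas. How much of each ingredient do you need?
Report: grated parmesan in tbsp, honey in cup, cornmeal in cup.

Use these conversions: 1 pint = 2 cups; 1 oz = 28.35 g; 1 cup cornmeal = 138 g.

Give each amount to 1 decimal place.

Scaling factor: 21/5 = 4.2.
grated parmesan: 10 tbsp × 21/5 = 42.0 tbsp
honey: 0.5 pint × 21/5 × 2 cup/pint = 4.2 cup
cornmeal: 2 oz × 21/5 × 28.35 g/oz ÷ 138 g/cup ≈ 1.7 cup

grated parmesan: 42.0 tbsp; honey: 4.2 cup; cornmeal: 1.7 cup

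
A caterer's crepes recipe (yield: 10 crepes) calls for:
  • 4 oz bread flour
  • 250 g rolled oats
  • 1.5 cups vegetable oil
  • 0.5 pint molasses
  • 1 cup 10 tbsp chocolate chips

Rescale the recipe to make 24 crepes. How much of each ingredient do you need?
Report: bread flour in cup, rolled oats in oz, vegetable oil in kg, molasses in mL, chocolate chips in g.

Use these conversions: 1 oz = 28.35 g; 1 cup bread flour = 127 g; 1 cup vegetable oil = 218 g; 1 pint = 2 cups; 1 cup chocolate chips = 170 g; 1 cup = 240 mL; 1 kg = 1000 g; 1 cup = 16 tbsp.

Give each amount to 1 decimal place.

Scaling factor: 24/10 = 12/5 = 2.4.
bread flour: 4 oz × 12/5 × 28.35 g/oz ÷ 127 g/cup ≈ 2.1 cup
rolled oats: 250 g × 12/5 ÷ 28.35 g/oz ≈ 21.2 oz
vegetable oil: 1.5 cup × 12/5 × 218 g/cup ÷ 1000 g/kg ≈ 0.8 kg
molasses: 0.5 pint × 12/5 × 2 cup/pint × 240 mL/cup = 576.0 mL
chocolate chips: (1 cup + 10 tbsp = 1.625 cup) × 12/5 × 170 g/cup = 663.0 g

bread flour: 2.1 cup; rolled oats: 21.2 oz; vegetable oil: 0.8 kg; molasses: 576.0 mL; chocolate chips: 663.0 g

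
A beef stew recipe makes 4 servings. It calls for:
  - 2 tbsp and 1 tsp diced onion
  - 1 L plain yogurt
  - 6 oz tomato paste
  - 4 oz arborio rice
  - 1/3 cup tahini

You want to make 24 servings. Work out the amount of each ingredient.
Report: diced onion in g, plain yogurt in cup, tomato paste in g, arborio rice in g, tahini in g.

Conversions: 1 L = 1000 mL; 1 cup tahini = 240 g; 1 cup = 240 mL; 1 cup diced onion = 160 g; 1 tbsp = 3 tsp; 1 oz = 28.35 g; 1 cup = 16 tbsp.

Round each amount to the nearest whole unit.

Scaling factor: 24/4 = 6.
diced onion: (2 tbsp + 1 tsp = 7/3 tbsp) × 6 ÷ 16 tbsp/cup × 160 g/cup = 140 g
plain yogurt: 1 L × 6 × 1000 mL/L ÷ 240 mL/cup = 25 cup
tomato paste: 6 oz × 6 × 28.35 g/oz ≈ 1021 g
arborio rice: 4 oz × 6 × 28.35 g/oz ≈ 680 g
tahini: 1/3 cup × 6 × 240 g/cup = 480 g

diced onion: 140 g; plain yogurt: 25 cup; tomato paste: 1021 g; arborio rice: 680 g; tahini: 480 g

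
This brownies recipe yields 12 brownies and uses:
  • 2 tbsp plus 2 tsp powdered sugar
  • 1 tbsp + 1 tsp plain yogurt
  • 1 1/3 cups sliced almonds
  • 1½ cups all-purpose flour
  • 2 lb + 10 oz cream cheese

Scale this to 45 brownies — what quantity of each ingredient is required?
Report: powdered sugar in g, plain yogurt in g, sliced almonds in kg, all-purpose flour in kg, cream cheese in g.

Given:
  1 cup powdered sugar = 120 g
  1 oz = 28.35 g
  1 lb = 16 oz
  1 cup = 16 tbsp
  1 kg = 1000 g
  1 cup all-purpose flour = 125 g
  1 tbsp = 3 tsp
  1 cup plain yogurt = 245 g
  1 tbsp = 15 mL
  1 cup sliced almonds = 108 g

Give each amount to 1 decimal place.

Scaling factor: 45/12 = 15/4 = 3.75.
powdered sugar: (2 tbsp + 2 tsp = 8/3 tbsp) × 15/4 ÷ 16 tbsp/cup × 120 g/cup = 75.0 g
plain yogurt: (1 tbsp + 1 tsp = 4/3 tbsp) × 15/4 ÷ 16 tbsp/cup × 245 g/cup ≈ 76.6 g
sliced almonds: 4/3 cup × 15/4 × 108 g/cup ÷ 1000 g/kg ≈ 0.5 kg
all-purpose flour: 1.5 cup × 15/4 × 125 g/cup ÷ 1000 g/kg ≈ 0.7 kg
cream cheese: (2 lb + 10 oz = 2.625 lb) × 15/4 × 16 oz/lb × 28.35 g/oz ≈ 4465.1 g

powdered sugar: 75.0 g; plain yogurt: 76.6 g; sliced almonds: 0.5 kg; all-purpose flour: 0.7 kg; cream cheese: 4465.1 g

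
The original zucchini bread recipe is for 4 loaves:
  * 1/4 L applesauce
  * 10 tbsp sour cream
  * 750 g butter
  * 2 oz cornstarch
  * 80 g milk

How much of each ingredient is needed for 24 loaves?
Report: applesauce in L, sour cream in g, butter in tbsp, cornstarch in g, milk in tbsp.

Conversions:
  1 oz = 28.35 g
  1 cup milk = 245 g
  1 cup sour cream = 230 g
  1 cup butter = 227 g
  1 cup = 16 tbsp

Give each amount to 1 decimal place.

applesauce: 1.5 L; sour cream: 862.5 g; butter: 317.2 tbsp; cornstarch: 340.2 g; milk: 31.3 tbsp

Scaling factor: 24/4 = 6.
applesauce: 0.25 L × 6 = 1.5 L
sour cream: 10 tbsp × 6 ÷ 16 tbsp/cup × 230 g/cup = 862.5 g
butter: 750 g × 6 ÷ 227 g/cup × 16 tbsp/cup ≈ 317.2 tbsp
cornstarch: 2 oz × 6 × 28.35 g/oz = 340.2 g
milk: 80 g × 6 ÷ 245 g/cup × 16 tbsp/cup ≈ 31.3 tbsp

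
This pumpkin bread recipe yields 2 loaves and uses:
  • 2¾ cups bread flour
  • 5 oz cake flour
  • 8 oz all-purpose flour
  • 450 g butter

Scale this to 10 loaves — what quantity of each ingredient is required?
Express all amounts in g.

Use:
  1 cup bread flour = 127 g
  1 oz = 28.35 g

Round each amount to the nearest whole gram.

bread flour: 1746 g; cake flour: 709 g; all-purpose flour: 1134 g; butter: 2250 g

Scaling factor: 10/2 = 5.
bread flour: 2.75 cup × 5 × 127 g/cup ≈ 1746 g
cake flour: 5 oz × 5 × 28.35 g/oz ≈ 709 g
all-purpose flour: 8 oz × 5 × 28.35 g/oz = 1134 g
butter: 450 g × 5 = 2250 g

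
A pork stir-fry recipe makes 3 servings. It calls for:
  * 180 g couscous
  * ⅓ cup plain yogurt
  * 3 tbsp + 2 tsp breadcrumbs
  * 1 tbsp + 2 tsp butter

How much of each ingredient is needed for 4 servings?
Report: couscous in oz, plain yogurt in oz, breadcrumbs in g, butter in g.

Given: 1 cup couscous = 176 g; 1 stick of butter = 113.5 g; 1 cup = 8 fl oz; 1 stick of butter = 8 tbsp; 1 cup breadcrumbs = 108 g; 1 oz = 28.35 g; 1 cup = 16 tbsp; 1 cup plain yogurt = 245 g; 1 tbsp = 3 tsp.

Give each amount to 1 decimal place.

Scaling factor: 4/3.
couscous: 180 g × 4/3 ÷ 28.35 g/oz ≈ 8.5 oz
plain yogurt: 1/3 cup × 4/3 × 245 g/cup ÷ 28.35 g/oz ≈ 3.8 oz
breadcrumbs: (3 tbsp + 2 tsp = 11/3 tbsp) × 4/3 ÷ 16 tbsp/cup × 108 g/cup = 33.0 g
butter: (1 tbsp + 2 tsp = 5/3 tbsp) × 4/3 ÷ 8 tbsp/stick × 113.5 g/stick ≈ 31.5 g

couscous: 8.5 oz; plain yogurt: 3.8 oz; breadcrumbs: 33.0 g; butter: 31.5 g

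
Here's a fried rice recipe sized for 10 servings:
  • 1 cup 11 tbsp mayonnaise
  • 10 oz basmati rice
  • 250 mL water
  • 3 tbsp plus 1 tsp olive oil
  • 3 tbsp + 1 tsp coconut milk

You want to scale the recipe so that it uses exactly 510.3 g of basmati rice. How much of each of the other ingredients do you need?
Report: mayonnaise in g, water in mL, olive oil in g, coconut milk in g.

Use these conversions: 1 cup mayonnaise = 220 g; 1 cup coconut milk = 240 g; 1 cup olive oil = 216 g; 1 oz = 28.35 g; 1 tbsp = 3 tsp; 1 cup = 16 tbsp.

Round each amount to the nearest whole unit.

mayonnaise: 668 g; water: 450 mL; olive oil: 81 g; coconut milk: 90 g

The original recipe has 283.5 g of basmati rice, so the scaling factor is 510.3 ÷ 283.5 = 9/5 = 1.8.
mayonnaise: (1 cup + 11 tbsp = 1.6875 cup) × 9/5 × 220 g/cup ≈ 668 g
water: 250 mL × 9/5 = 450 mL
olive oil: (3 tbsp + 1 tsp = 10/3 tbsp) × 9/5 ÷ 16 tbsp/cup × 216 g/cup = 81 g
coconut milk: (3 tbsp + 1 tsp = 10/3 tbsp) × 9/5 ÷ 16 tbsp/cup × 240 g/cup = 90 g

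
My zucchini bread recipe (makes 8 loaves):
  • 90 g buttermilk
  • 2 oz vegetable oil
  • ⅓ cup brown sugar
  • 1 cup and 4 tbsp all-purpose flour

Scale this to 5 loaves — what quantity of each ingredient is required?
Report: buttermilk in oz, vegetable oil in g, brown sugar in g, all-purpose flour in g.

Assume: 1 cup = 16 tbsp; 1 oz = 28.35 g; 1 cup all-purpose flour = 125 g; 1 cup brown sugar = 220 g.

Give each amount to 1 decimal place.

Scaling factor: 5/8 = 0.625.
buttermilk: 90 g × 5/8 ÷ 28.35 g/oz ≈ 2.0 oz
vegetable oil: 2 oz × 5/8 × 28.35 g/oz ≈ 35.4 g
brown sugar: 1/3 cup × 5/8 × 220 g/cup ≈ 45.8 g
all-purpose flour: (1 cup + 4 tbsp = 1.25 cup) × 5/8 × 125 g/cup ≈ 97.7 g

buttermilk: 2.0 oz; vegetable oil: 35.4 g; brown sugar: 45.8 g; all-purpose flour: 97.7 g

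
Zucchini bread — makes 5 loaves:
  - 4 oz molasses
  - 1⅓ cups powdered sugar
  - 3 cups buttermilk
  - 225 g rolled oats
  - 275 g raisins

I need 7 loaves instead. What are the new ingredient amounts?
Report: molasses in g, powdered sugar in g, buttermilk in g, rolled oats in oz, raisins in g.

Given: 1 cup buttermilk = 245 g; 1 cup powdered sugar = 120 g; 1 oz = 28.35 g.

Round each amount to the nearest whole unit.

molasses: 159 g; powdered sugar: 224 g; buttermilk: 1029 g; rolled oats: 11 oz; raisins: 385 g

Scaling factor: 7/5 = 1.4.
molasses: 4 oz × 7/5 × 28.35 g/oz ≈ 159 g
powdered sugar: 4/3 cup × 7/5 × 120 g/cup = 224 g
buttermilk: 3 cup × 7/5 × 245 g/cup = 1029 g
rolled oats: 225 g × 7/5 ÷ 28.35 g/oz ≈ 11 oz
raisins: 275 g × 7/5 = 385 g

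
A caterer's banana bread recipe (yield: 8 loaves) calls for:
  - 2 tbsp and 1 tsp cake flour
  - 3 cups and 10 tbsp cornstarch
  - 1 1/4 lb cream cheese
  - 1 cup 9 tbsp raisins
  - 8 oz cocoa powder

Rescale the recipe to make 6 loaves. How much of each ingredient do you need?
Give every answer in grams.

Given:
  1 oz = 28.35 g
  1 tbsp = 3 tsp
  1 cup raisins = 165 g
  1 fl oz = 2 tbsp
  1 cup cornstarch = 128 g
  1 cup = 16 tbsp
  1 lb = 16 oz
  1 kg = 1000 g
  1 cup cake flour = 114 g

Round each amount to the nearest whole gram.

Scaling factor: 6/8 = 3/4 = 0.75.
cake flour: (2 tbsp + 1 tsp = 7/3 tbsp) × 3/4 ÷ 16 tbsp/cup × 114 g/cup ≈ 12 g
cornstarch: (3 cup + 10 tbsp = 3.625 cup) × 3/4 × 128 g/cup = 348 g
cream cheese: 1.25 lb × 3/4 × 16 oz/lb × 28.35 g/oz ≈ 425 g
raisins: (1 cup + 9 tbsp = 1.5625 cup) × 3/4 × 165 g/cup ≈ 193 g
cocoa powder: 8 oz × 3/4 × 28.35 g/oz ≈ 170 g

cake flour: 12 g; cornstarch: 348 g; cream cheese: 425 g; raisins: 193 g; cocoa powder: 170 g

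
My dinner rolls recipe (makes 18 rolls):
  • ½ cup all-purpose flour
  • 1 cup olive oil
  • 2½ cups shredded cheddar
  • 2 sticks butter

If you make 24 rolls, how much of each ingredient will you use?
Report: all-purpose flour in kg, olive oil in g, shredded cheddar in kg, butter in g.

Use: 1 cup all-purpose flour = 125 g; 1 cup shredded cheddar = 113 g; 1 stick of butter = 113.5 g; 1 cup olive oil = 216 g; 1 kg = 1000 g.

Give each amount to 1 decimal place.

Scaling factor: 24/18 = 4/3.
all-purpose flour: 0.5 cup × 4/3 × 125 g/cup ÷ 1000 g/kg ≈ 0.1 kg
olive oil: 1 cup × 4/3 × 216 g/cup = 288.0 g
shredded cheddar: 2.5 cup × 4/3 × 113 g/cup ÷ 1000 g/kg ≈ 0.4 kg
butter: 2 stick × 4/3 × 113.5 g/stick ≈ 302.7 g

all-purpose flour: 0.1 kg; olive oil: 288.0 g; shredded cheddar: 0.4 kg; butter: 302.7 g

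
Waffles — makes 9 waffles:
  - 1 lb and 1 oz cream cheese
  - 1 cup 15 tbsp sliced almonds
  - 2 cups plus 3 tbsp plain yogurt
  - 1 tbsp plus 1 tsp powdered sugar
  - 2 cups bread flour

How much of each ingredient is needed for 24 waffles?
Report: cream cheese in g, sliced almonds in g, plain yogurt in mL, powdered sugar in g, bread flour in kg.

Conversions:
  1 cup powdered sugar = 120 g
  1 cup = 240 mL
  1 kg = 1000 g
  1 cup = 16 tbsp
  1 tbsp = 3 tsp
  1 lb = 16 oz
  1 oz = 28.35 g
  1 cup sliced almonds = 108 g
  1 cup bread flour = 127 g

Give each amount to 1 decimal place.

cream cheese: 1285.2 g; sliced almonds: 558.0 g; plain yogurt: 1400.0 mL; powdered sugar: 26.7 g; bread flour: 0.7 kg

Scaling factor: 24/9 = 8/3.
cream cheese: (1 lb + 1 oz = 1.0625 lb) × 8/3 × 16 oz/lb × 28.35 g/oz = 1285.2 g
sliced almonds: (1 cup + 15 tbsp = 1.9375 cup) × 8/3 × 108 g/cup = 558.0 g
plain yogurt: (2 cup + 3 tbsp = 2.1875 cup) × 8/3 × 240 mL/cup = 1400.0 mL
powdered sugar: (1 tbsp + 1 tsp = 4/3 tbsp) × 8/3 ÷ 16 tbsp/cup × 120 g/cup ≈ 26.7 g
bread flour: 2 cup × 8/3 × 127 g/cup ÷ 1000 g/kg ≈ 0.7 kg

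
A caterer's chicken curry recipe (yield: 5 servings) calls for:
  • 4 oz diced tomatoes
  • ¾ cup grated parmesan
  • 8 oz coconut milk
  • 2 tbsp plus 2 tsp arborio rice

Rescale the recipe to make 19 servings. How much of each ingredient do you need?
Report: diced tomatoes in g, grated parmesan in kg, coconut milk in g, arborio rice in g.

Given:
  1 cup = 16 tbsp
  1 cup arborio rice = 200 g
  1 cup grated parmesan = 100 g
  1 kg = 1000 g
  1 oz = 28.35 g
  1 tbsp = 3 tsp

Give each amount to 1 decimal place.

Scaling factor: 19/5 = 3.8.
diced tomatoes: 4 oz × 19/5 × 28.35 g/oz ≈ 430.9 g
grated parmesan: 0.75 cup × 19/5 × 100 g/cup ÷ 1000 g/kg ≈ 0.3 kg
coconut milk: 8 oz × 19/5 × 28.35 g/oz ≈ 861.8 g
arborio rice: (2 tbsp + 2 tsp = 8/3 tbsp) × 19/5 ÷ 16 tbsp/cup × 200 g/cup ≈ 126.7 g

diced tomatoes: 430.9 g; grated parmesan: 0.3 kg; coconut milk: 861.8 g; arborio rice: 126.7 g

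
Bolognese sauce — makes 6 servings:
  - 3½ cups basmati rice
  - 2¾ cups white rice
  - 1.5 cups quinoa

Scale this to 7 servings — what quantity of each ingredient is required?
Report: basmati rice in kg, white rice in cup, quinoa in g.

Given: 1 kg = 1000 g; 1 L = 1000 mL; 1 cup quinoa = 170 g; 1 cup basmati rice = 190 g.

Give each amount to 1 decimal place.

basmati rice: 0.8 kg; white rice: 3.2 cup; quinoa: 297.5 g

Scaling factor: 7/6.
basmati rice: 3.5 cup × 7/6 × 190 g/cup ÷ 1000 g/kg ≈ 0.8 kg
white rice: 2.75 cup × 7/6 ≈ 3.2 cup
quinoa: 1.5 cup × 7/6 × 170 g/cup = 297.5 g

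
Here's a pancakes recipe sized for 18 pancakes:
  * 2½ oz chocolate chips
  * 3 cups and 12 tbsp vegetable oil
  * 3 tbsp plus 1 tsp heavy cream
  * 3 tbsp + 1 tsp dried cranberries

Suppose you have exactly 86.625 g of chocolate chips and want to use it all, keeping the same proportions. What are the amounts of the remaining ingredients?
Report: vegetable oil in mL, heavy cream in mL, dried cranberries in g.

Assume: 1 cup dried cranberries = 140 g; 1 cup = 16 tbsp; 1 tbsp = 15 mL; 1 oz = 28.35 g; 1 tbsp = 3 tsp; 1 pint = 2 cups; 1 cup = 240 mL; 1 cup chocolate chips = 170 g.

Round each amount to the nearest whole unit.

The original recipe has 70.875 g of chocolate chips, so the scaling factor is 86.625 ÷ 70.875 = 11/9.
vegetable oil: (3 cup + 12 tbsp = 3.75 cup) × 11/9 × 240 mL/cup = 1100 mL
heavy cream: (3 tbsp + 1 tsp = 10/3 tbsp) × 11/9 × 15 mL/tbsp ≈ 61 mL
dried cranberries: (3 tbsp + 1 tsp = 10/3 tbsp) × 11/9 ÷ 16 tbsp/cup × 140 g/cup ≈ 36 g

vegetable oil: 1100 mL; heavy cream: 61 mL; dried cranberries: 36 g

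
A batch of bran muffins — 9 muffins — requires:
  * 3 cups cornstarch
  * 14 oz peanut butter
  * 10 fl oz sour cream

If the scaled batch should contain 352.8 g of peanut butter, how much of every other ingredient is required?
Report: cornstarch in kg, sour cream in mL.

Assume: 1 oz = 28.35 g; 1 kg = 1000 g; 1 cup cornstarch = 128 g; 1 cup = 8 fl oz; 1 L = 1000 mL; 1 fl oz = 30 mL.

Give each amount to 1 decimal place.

cornstarch: 0.3 kg; sour cream: 266.7 mL

The original recipe has 396.9 g of peanut butter, so the scaling factor is 352.8 ÷ 396.9 = 8/9.
cornstarch: 3 cup × 8/9 × 128 g/cup ÷ 1000 g/kg ≈ 0.3 kg
sour cream: 10 fl oz × 8/9 × 30 mL/fl oz ≈ 266.7 mL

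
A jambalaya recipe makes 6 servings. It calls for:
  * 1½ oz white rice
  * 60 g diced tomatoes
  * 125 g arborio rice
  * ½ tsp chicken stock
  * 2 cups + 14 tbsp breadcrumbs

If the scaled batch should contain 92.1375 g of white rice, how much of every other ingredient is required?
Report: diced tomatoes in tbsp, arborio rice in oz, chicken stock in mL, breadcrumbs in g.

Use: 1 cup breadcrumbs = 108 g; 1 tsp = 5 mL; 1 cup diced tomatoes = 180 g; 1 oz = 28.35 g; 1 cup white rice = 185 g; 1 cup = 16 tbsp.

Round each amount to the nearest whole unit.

The original recipe has 42.525 g of white rice, so the scaling factor is 92.1375 ÷ 42.525 = 13/6.
diced tomatoes: 60 g × 13/6 ÷ 180 g/cup × 16 tbsp/cup ≈ 12 tbsp
arborio rice: 125 g × 13/6 ÷ 28.35 g/oz ≈ 10 oz
chicken stock: 0.5 tsp × 13/6 × 5 mL/tsp ≈ 5 mL
breadcrumbs: (2 cup + 14 tbsp = 2.875 cup) × 13/6 × 108 g/cup ≈ 673 g

diced tomatoes: 12 tbsp; arborio rice: 10 oz; chicken stock: 5 mL; breadcrumbs: 673 g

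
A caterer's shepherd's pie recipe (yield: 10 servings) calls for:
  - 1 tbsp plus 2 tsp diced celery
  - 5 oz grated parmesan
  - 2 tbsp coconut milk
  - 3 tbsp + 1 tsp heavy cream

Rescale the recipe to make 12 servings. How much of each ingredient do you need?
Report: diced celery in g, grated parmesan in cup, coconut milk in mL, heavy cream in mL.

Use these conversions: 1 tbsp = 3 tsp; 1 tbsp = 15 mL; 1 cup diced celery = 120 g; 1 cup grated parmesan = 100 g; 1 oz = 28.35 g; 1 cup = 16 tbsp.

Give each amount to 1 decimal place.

Scaling factor: 12/10 = 6/5 = 1.2.
diced celery: (1 tbsp + 2 tsp = 5/3 tbsp) × 6/5 ÷ 16 tbsp/cup × 120 g/cup = 15.0 g
grated parmesan: 5 oz × 6/5 × 28.35 g/oz ÷ 100 g/cup ≈ 1.7 cup
coconut milk: 2 tbsp × 6/5 × 15 mL/tbsp = 36.0 mL
heavy cream: (3 tbsp + 1 tsp = 10/3 tbsp) × 6/5 × 15 mL/tbsp = 60.0 mL

diced celery: 15.0 g; grated parmesan: 1.7 cup; coconut milk: 36.0 mL; heavy cream: 60.0 mL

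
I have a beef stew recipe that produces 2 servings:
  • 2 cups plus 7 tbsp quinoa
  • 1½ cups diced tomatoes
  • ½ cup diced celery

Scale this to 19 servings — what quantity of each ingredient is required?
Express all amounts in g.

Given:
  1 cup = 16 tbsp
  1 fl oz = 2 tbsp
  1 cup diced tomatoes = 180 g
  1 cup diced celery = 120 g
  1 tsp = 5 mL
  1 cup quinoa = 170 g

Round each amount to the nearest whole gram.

Scaling factor: 19/2 = 9.5.
quinoa: (2 cup + 7 tbsp = 2.4375 cup) × 19/2 × 170 g/cup ≈ 3937 g
diced tomatoes: 1.5 cup × 19/2 × 180 g/cup = 2565 g
diced celery: 0.5 cup × 19/2 × 120 g/cup = 570 g

quinoa: 3937 g; diced tomatoes: 2565 g; diced celery: 570 g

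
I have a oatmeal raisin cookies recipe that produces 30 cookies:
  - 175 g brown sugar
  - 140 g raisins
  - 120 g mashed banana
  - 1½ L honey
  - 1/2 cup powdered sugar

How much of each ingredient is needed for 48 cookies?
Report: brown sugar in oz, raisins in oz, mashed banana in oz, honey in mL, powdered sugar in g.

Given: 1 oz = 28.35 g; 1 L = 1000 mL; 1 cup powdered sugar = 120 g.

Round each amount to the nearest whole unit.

Scaling factor: 48/30 = 8/5 = 1.6.
brown sugar: 175 g × 8/5 ÷ 28.35 g/oz ≈ 10 oz
raisins: 140 g × 8/5 ÷ 28.35 g/oz ≈ 8 oz
mashed banana: 120 g × 8/5 ÷ 28.35 g/oz ≈ 7 oz
honey: 1.5 L × 8/5 × 1000 mL/L = 2400 mL
powdered sugar: 0.5 cup × 8/5 × 120 g/cup = 96 g

brown sugar: 10 oz; raisins: 8 oz; mashed banana: 7 oz; honey: 2400 mL; powdered sugar: 96 g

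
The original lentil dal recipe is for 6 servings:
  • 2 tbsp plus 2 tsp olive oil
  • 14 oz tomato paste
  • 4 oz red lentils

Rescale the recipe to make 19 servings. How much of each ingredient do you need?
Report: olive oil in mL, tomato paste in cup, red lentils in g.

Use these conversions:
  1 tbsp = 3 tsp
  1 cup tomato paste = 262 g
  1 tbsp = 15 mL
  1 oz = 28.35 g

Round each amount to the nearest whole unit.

olive oil: 127 mL; tomato paste: 5 cup; red lentils: 359 g

Scaling factor: 19/6.
olive oil: (2 tbsp + 2 tsp = 8/3 tbsp) × 19/6 × 15 mL/tbsp ≈ 127 mL
tomato paste: 14 oz × 19/6 × 28.35 g/oz ÷ 262 g/cup ≈ 5 cup
red lentils: 4 oz × 19/6 × 28.35 g/oz ≈ 359 g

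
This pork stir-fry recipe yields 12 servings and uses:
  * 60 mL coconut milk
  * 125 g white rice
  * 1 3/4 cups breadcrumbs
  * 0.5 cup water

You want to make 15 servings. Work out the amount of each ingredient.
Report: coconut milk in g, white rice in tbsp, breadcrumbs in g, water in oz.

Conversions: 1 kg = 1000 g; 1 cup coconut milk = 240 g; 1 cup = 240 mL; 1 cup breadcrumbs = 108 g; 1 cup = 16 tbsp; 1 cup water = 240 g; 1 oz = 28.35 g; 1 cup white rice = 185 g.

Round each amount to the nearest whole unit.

coconut milk: 75 g; white rice: 14 tbsp; breadcrumbs: 236 g; water: 5 oz

Scaling factor: 15/12 = 5/4 = 1.25.
coconut milk: 60 mL × 5/4 ÷ 240 mL/cup × 240 g/cup = 75 g
white rice: 125 g × 5/4 ÷ 185 g/cup × 16 tbsp/cup ≈ 14 tbsp
breadcrumbs: 1.75 cup × 5/4 × 108 g/cup ≈ 236 g
water: 0.5 cup × 5/4 × 240 g/cup ÷ 28.35 g/oz ≈ 5 oz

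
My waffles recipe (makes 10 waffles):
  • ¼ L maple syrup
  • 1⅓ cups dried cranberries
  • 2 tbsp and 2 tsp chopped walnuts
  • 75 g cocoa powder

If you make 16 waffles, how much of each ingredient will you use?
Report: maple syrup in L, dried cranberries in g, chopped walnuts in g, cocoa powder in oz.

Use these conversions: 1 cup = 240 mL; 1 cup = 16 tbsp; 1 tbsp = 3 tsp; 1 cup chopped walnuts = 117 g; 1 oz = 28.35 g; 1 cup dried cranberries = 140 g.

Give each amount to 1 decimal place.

Scaling factor: 16/10 = 8/5 = 1.6.
maple syrup: 0.25 L × 8/5 = 0.4 L
dried cranberries: 4/3 cup × 8/5 × 140 g/cup ≈ 298.7 g
chopped walnuts: (2 tbsp + 2 tsp = 8/3 tbsp) × 8/5 ÷ 16 tbsp/cup × 117 g/cup = 31.2 g
cocoa powder: 75 g × 8/5 ÷ 28.35 g/oz ≈ 4.2 oz

maple syrup: 0.4 L; dried cranberries: 298.7 g; chopped walnuts: 31.2 g; cocoa powder: 4.2 oz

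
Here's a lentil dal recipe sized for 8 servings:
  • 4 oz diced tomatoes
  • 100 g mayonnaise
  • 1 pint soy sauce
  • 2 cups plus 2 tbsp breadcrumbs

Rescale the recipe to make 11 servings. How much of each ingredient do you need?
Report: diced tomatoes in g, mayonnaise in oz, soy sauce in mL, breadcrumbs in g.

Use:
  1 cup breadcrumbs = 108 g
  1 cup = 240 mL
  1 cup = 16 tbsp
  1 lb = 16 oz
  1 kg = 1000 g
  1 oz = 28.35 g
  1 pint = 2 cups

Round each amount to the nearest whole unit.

diced tomatoes: 156 g; mayonnaise: 5 oz; soy sauce: 660 mL; breadcrumbs: 316 g

Scaling factor: 11/8 = 1.375.
diced tomatoes: 4 oz × 11/8 × 28.35 g/oz ≈ 156 g
mayonnaise: 100 g × 11/8 ÷ 28.35 g/oz ≈ 5 oz
soy sauce: 1 pint × 11/8 × 2 cup/pint × 240 mL/cup = 660 mL
breadcrumbs: (2 cup + 2 tbsp = 2.125 cup) × 11/8 × 108 g/cup ≈ 316 g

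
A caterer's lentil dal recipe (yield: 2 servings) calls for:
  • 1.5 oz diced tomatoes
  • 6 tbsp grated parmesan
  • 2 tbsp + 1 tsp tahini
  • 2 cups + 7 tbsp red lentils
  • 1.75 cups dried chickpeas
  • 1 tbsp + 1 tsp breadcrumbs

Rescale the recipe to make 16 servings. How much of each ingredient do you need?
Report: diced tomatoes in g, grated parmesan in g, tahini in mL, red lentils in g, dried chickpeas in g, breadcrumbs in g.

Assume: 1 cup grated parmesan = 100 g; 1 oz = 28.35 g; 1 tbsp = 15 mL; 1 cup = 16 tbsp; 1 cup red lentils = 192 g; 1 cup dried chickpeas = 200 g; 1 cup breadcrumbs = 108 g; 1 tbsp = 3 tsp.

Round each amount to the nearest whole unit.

diced tomatoes: 340 g; grated parmesan: 300 g; tahini: 280 mL; red lentils: 3744 g; dried chickpeas: 2800 g; breadcrumbs: 72 g

Scaling factor: 16/2 = 8.
diced tomatoes: 1.5 oz × 8 × 28.35 g/oz ≈ 340 g
grated parmesan: 6 tbsp × 8 ÷ 16 tbsp/cup × 100 g/cup = 300 g
tahini: (2 tbsp + 1 tsp = 7/3 tbsp) × 8 × 15 mL/tbsp = 280 mL
red lentils: (2 cup + 7 tbsp = 2.4375 cup) × 8 × 192 g/cup = 3744 g
dried chickpeas: 1.75 cup × 8 × 200 g/cup = 2800 g
breadcrumbs: (1 tbsp + 1 tsp = 4/3 tbsp) × 8 ÷ 16 tbsp/cup × 108 g/cup = 72 g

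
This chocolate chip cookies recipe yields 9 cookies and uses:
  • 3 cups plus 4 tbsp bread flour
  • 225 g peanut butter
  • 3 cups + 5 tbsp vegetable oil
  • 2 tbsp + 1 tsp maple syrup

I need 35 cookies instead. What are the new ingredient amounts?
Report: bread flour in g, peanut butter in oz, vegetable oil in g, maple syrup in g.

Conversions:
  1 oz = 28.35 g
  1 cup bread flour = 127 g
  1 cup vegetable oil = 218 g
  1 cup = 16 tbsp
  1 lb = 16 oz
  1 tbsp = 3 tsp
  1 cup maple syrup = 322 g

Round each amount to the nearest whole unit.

Scaling factor: 35/9.
bread flour: (3 cup + 4 tbsp = 3.25 cup) × 35/9 × 127 g/cup ≈ 1605 g
peanut butter: 225 g × 35/9 ÷ 28.35 g/oz ≈ 31 oz
vegetable oil: (3 cup + 5 tbsp = 3.3125 cup) × 35/9 × 218 g/cup ≈ 2808 g
maple syrup: (2 tbsp + 1 tsp = 7/3 tbsp) × 35/9 ÷ 16 tbsp/cup × 322 g/cup ≈ 183 g

bread flour: 1605 g; peanut butter: 31 oz; vegetable oil: 2808 g; maple syrup: 183 g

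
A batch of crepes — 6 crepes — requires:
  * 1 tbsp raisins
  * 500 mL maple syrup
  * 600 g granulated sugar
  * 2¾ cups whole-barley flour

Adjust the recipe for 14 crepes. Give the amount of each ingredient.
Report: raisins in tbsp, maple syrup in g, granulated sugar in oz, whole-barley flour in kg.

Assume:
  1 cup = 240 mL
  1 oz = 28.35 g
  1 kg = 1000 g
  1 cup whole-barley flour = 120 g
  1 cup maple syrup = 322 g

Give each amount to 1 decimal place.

raisins: 2.3 tbsp; maple syrup: 1565.3 g; granulated sugar: 49.4 oz; whole-barley flour: 0.8 kg

Scaling factor: 14/6 = 7/3.
raisins: 1 tbsp × 7/3 ≈ 2.3 tbsp
maple syrup: 500 mL × 7/3 ÷ 240 mL/cup × 322 g/cup ≈ 1565.3 g
granulated sugar: 600 g × 7/3 ÷ 28.35 g/oz ≈ 49.4 oz
whole-barley flour: 2.75 cup × 7/3 × 120 g/cup ÷ 1000 g/kg ≈ 0.8 kg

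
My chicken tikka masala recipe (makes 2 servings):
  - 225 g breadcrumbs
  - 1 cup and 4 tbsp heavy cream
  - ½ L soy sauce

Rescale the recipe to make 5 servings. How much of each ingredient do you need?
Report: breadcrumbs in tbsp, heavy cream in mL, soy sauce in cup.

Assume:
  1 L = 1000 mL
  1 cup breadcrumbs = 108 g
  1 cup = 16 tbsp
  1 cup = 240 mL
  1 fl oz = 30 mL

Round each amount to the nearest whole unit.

Scaling factor: 5/2 = 2.5.
breadcrumbs: 225 g × 5/2 ÷ 108 g/cup × 16 tbsp/cup ≈ 83 tbsp
heavy cream: (1 cup + 4 tbsp = 1.25 cup) × 5/2 × 240 mL/cup = 750 mL
soy sauce: 0.5 L × 5/2 × 1000 mL/L ÷ 240 mL/cup ≈ 5 cup

breadcrumbs: 83 tbsp; heavy cream: 750 mL; soy sauce: 5 cup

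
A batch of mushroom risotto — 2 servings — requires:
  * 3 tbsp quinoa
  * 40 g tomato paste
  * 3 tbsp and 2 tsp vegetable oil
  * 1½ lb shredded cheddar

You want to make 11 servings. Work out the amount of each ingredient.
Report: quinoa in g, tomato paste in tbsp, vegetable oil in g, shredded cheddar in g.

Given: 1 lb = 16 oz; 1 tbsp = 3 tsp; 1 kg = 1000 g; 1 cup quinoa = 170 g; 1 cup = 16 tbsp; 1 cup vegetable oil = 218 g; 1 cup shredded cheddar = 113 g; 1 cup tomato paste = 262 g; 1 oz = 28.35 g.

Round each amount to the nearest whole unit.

quinoa: 175 g; tomato paste: 13 tbsp; vegetable oil: 275 g; shredded cheddar: 3742 g

Scaling factor: 11/2 = 5.5.
quinoa: 3 tbsp × 11/2 ÷ 16 tbsp/cup × 170 g/cup ≈ 175 g
tomato paste: 40 g × 11/2 ÷ 262 g/cup × 16 tbsp/cup ≈ 13 tbsp
vegetable oil: (3 tbsp + 2 tsp = 11/3 tbsp) × 11/2 ÷ 16 tbsp/cup × 218 g/cup ≈ 275 g
shredded cheddar: 1.5 lb × 11/2 × 16 oz/lb × 28.35 g/oz ≈ 3742 g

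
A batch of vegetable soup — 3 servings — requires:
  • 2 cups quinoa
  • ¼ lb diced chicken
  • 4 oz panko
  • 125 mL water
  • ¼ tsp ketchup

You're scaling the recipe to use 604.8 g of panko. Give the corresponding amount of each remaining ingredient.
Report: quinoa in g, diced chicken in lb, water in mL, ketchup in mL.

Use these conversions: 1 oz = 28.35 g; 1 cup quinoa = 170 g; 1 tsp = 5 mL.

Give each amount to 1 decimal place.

quinoa: 1813.3 g; diced chicken: 1.3 lb; water: 666.7 mL; ketchup: 6.7 mL

The original recipe has 113.4 g of panko, so the scaling factor is 604.8 ÷ 113.4 = 16/3.
quinoa: 2 cup × 16/3 × 170 g/cup ≈ 1813.3 g
diced chicken: 0.25 lb × 16/3 ≈ 1.3 lb
water: 125 mL × 16/3 ≈ 666.7 mL
ketchup: 0.25 tsp × 16/3 × 5 mL/tsp ≈ 6.7 mL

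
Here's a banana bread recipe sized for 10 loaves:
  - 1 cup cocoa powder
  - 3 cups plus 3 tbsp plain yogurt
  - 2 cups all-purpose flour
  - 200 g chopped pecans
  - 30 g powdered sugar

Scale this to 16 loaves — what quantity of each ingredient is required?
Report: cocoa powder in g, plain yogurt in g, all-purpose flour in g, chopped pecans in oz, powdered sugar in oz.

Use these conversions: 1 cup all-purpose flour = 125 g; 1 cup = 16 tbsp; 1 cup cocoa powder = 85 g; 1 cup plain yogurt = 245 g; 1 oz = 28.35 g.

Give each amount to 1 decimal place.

cocoa powder: 136.0 g; plain yogurt: 1249.5 g; all-purpose flour: 400.0 g; chopped pecans: 11.3 oz; powdered sugar: 1.7 oz

Scaling factor: 16/10 = 8/5 = 1.6.
cocoa powder: 1 cup × 8/5 × 85 g/cup = 136.0 g
plain yogurt: (3 cup + 3 tbsp = 3.1875 cup) × 8/5 × 245 g/cup = 1249.5 g
all-purpose flour: 2 cup × 8/5 × 125 g/cup = 400.0 g
chopped pecans: 200 g × 8/5 ÷ 28.35 g/oz ≈ 11.3 oz
powdered sugar: 30 g × 8/5 ÷ 28.35 g/oz ≈ 1.7 oz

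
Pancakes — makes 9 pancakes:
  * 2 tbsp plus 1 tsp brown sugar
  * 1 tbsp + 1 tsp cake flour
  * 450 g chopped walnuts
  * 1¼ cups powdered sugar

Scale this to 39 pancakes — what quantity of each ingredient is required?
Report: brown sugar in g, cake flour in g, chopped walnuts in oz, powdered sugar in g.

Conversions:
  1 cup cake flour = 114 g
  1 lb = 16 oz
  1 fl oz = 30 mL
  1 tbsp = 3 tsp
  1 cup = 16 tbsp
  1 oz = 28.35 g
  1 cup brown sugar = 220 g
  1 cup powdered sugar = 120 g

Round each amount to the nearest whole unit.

Scaling factor: 39/9 = 13/3.
brown sugar: (2 tbsp + 1 tsp = 7/3 tbsp) × 13/3 ÷ 16 tbsp/cup × 220 g/cup ≈ 139 g
cake flour: (1 tbsp + 1 tsp = 4/3 tbsp) × 13/3 ÷ 16 tbsp/cup × 114 g/cup ≈ 41 g
chopped walnuts: 450 g × 13/3 ÷ 28.35 g/oz ≈ 69 oz
powdered sugar: 1.25 cup × 13/3 × 120 g/cup = 650 g

brown sugar: 139 g; cake flour: 41 g; chopped walnuts: 69 oz; powdered sugar: 650 g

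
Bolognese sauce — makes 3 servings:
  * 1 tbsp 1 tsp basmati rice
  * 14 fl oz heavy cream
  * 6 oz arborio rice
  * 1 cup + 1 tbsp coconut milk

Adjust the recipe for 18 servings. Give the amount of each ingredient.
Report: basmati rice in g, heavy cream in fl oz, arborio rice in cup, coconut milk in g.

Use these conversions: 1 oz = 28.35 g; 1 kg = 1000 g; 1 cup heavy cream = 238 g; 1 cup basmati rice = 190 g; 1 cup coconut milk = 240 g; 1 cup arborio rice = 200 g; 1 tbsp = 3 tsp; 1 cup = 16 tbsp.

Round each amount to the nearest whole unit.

basmati rice: 95 g; heavy cream: 84 fl oz; arborio rice: 5 cup; coconut milk: 1530 g

Scaling factor: 18/3 = 6.
basmati rice: (1 tbsp + 1 tsp = 4/3 tbsp) × 6 ÷ 16 tbsp/cup × 190 g/cup = 95 g
heavy cream: 14 fl oz × 6 = 84 fl oz
arborio rice: 6 oz × 6 × 28.35 g/oz ÷ 200 g/cup ≈ 5 cup
coconut milk: (1 cup + 1 tbsp = 1.0625 cup) × 6 × 240 g/cup = 1530 g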